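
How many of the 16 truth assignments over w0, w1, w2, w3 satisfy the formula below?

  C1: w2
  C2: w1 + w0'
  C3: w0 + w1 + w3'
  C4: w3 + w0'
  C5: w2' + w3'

There are 2^4 = 16 truth assignments over (w0, w1, w2, w3).
Check each against the 5 clauses (columns in the order w0, w1, w2, w3):
  F F F F  ✗ fails (w2)
  F F F T  ✗ fails (w2)
  F F T F  ✓ satisfies all
  F F T T  ✗ fails (w0 + w1 + w3')
  F T F F  ✗ fails (w2)
  F T F T  ✗ fails (w2)
  F T T F  ✓ satisfies all
  F T T T  ✗ fails (w2' + w3')
  T F F F  ✗ fails (w2)
  T F F T  ✗ fails (w2)
  T F T F  ✗ fails (w1 + w0')
  T F T T  ✗ fails (w1 + w0')
  T T F F  ✗ fails (w2)
  T T F T  ✗ fails (w2)
  T T T F  ✗ fails (w3 + w0')
  T T T T  ✗ fails (w2' + w3')
2 of the 16 rows are models.

2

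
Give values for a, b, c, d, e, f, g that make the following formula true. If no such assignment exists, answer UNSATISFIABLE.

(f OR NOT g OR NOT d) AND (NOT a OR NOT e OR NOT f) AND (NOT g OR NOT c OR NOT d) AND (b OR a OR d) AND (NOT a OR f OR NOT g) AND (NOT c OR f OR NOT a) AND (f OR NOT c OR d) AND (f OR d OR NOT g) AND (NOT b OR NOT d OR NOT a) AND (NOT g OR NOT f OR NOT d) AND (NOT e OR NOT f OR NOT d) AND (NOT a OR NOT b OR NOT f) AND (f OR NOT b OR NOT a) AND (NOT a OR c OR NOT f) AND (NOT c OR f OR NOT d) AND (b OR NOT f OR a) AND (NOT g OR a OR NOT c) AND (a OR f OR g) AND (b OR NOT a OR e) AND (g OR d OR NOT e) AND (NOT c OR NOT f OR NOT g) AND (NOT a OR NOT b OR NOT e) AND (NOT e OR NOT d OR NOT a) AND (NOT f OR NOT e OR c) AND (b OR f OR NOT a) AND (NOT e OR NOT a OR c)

Try f = true.
Try a = false.
The clause (b) is unit, so b = true.
Try g = true.
The clause (NOT d) is unit, so d = false.
The clause (NOT c) is unit, so c = false.
The clause (NOT e) is unit, so e = false.
Every clause now holds.

a=false; b=true; c=false; d=false; e=false; f=true; g=true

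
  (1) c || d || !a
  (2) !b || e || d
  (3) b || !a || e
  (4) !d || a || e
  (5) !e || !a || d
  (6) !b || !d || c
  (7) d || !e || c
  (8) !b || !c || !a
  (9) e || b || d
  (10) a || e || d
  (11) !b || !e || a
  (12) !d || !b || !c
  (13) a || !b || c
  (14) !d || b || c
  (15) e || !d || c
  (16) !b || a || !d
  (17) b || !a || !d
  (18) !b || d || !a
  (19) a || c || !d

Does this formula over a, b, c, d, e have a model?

Yes

Branch on c: set c = true.
Branch on b: set b = false.
Branch on a: set a = false.
Branch on d: set d = false.
The clause (e) is unit, so e = true.
This assignment satisfies each clause.
A satisfying assignment: a ↦ false; b ↦ false; c ↦ true; d ↦ false; e ↦ true.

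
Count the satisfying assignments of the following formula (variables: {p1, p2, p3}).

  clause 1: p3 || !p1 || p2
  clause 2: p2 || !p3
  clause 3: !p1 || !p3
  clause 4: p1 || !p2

2

There are 2^3 = 8 truth assignments over (p1, p2, p3).
Split on p3. With p3 = true, the clauses containing p3 are satisfied and !p3 drops from the rest; 0 of the 2^2 = 4 assignments to the other variables satisfy what remains.
With p3 = false, by the same count on the reduced clause set, 2 assignments work.
Total: 0 + 2 = 2.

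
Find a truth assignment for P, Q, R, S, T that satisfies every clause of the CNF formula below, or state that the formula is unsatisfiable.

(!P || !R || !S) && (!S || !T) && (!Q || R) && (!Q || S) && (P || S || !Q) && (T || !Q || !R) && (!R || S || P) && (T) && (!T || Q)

UNSATISFIABLE

(T) alone gives T = true.
(!S) alone gives S = false.
(!Q) alone gives Q = false.
That conflicts with the unit clause (Q).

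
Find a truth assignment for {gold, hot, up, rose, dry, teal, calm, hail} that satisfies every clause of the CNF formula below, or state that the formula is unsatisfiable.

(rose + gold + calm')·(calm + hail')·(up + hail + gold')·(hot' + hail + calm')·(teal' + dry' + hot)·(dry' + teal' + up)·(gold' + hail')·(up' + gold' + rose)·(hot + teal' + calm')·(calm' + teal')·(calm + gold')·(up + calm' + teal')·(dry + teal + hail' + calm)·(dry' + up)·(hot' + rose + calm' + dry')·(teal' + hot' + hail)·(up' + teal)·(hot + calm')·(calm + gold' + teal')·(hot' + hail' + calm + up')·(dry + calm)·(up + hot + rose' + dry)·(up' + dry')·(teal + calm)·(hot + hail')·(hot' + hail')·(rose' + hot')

UNSATISFIABLE

Case calm = 1:
(teal') alone gives teal = 0.
(up') alone gives up = 0.
(dry') alone gives dry = 0.
(hot) alone gives hot = 1.
(hail) alone gives hail = 1.
That conflicts with the unit clause (hail').
Undo calm and try calm = 0.
(hail') alone gives hail = 0.
(gold') alone gives gold = 0.
(dry) alone gives dry = 1.
(up) alone gives up = 1.
That conflicts with the unit clause (up').
Both values of calm lead to a conflict.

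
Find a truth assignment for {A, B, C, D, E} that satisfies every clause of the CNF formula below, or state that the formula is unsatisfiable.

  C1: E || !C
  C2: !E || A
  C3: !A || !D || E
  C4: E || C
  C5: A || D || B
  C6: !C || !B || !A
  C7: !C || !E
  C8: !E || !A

Case E = true:
Unit clause (A) forces A = true.
But (!A) is also a unit clause — contradiction.
Undo E and try E = false.
Unit clause (!C) forces C = false.
But (C) is also a unit clause — contradiction.
Both values of E lead to a conflict.

UNSATISFIABLE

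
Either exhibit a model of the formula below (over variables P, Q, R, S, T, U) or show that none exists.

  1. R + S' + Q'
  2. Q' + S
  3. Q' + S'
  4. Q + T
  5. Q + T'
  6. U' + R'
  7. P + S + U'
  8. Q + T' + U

Suppose Q = 0.
Unit clause (T) forces T = 1.
That conflicts with the unit clause (T').
Backtrack on Q: now try Q = 1.
Unit clause (S) forces S = 1.
That conflicts with the unit clause (S').
Either choice for Q ends in contradiction.

UNSATISFIABLE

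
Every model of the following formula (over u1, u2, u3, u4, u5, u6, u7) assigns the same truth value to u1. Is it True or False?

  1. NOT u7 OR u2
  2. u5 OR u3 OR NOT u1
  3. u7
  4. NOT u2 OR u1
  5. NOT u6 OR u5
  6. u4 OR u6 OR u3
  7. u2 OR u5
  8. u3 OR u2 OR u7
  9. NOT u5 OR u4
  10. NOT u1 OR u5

True

Suppose u1 = false.
The clause (u7) is unit, so u7 = true.
The clause (u2) is unit, so u2 = true.
Now (NOT u2) is unsatisfied and unit — conflict.
So every satisfying assignment has u1 = True.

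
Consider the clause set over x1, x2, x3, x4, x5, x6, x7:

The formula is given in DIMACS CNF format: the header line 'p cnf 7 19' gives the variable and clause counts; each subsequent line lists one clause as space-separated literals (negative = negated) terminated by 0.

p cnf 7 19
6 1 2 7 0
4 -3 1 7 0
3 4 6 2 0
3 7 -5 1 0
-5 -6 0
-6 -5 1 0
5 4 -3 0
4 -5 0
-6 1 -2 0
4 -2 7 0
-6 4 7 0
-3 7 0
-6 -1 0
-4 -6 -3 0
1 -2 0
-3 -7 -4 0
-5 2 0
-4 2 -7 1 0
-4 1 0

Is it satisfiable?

Yes

Case x5 = True:
From the singleton clause (¬x6), x6 = False.
From the singleton clause (x4), x4 = True.
From the singleton clause (x2), x2 = True.
From the singleton clause (x1), x1 = True.
Case x3 = False:
No clause remains; x7 is free.
A satisfying assignment: x1=True,  x2=True,  x3=False,  x4=True,  x5=True,  x6=False,  x7=False.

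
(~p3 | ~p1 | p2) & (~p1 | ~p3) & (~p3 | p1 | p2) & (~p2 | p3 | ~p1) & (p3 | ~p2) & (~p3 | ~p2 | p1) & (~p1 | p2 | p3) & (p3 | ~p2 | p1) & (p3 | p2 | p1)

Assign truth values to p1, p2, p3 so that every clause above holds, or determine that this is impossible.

Suppose p1 = 0.
Suppose p3 = 0.
From the singleton clause (~p2), p2 = 0.
But (p2) is also a unit clause — contradiction.
That branch fails; take p3 = 1 instead.
From the singleton clause (p2), p2 = 1.
But (~p2) is also a unit clause — contradiction.
Neither p3 = 1 nor p3 = 0 works.
That branch fails; take p1 = 1 instead.
From the singleton clause (~p3), p3 = 0.
From the singleton clause (~p2), p2 = 0.
But (p2) is also a unit clause — contradiction.
Neither p1 = 1 nor p1 = 0 works.

UNSATISFIABLE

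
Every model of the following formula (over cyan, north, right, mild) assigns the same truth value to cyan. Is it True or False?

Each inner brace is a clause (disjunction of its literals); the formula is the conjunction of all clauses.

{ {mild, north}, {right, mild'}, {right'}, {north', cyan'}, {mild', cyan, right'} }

Suppose cyan = 1.
From the singleton clause (right'), right = 0.
From the singleton clause (mild'), mild = 0.
From the singleton clause (north), north = 1.
Now (north') is unsatisfied and unit — conflict.
So every satisfying assignment has cyan = False.

False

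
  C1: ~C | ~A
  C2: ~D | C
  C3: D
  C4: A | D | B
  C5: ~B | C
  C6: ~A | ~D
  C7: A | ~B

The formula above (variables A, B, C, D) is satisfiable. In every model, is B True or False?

Suppose B = 1.
Unit clause (D) forces D = 1.
Unit clause (C) forces C = 1.
Unit clause (~A) forces A = 0.
That conflicts with the unit clause (A).
So every satisfying assignment has B = False.

False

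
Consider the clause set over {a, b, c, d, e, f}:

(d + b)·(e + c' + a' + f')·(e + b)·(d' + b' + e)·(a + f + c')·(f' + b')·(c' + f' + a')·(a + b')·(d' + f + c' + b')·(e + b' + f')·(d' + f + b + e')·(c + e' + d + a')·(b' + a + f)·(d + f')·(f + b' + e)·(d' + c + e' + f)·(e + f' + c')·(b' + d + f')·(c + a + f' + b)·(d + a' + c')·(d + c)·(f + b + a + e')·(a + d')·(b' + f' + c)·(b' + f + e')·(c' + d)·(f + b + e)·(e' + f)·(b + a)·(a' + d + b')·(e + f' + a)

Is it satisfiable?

Branch on d: set d = 1.
The clause (a) is unit, so a = 1.
Branch on e: set e = 1.
The clause (f) is unit, so f = 1.
The clause (b') is unit, so b = 0.
The clause (c') is unit, so c = 0.
All clauses are satisfied.
A satisfying assignment: a ↦ 1,  b ↦ 0,  c ↦ 0,  d ↦ 1,  e ↦ 1,  f ↦ 1.

Yes, satisfiable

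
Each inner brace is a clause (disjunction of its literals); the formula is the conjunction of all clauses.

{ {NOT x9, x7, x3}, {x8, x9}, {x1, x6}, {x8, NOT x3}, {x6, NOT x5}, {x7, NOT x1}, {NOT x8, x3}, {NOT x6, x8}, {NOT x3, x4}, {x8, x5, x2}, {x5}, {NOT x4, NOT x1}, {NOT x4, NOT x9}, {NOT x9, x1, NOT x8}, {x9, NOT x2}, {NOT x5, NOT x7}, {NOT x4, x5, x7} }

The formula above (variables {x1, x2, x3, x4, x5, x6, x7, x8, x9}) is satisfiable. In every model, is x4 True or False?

True

Suppose x4 = false.
Unit clause (NOT x3) forces x3 = false.
Unit clause (NOT x8) forces x8 = false.
Unit clause (x9) forces x9 = true.
Unit clause (x7) forces x7 = true.
Unit clause (NOT x6) forces x6 = false.
Unit clause (x1) forces x1 = true.
Unit clause (NOT x5) forces x5 = false.
But (x5) is also a unit clause — contradiction.
So every satisfying assignment has x4 = True.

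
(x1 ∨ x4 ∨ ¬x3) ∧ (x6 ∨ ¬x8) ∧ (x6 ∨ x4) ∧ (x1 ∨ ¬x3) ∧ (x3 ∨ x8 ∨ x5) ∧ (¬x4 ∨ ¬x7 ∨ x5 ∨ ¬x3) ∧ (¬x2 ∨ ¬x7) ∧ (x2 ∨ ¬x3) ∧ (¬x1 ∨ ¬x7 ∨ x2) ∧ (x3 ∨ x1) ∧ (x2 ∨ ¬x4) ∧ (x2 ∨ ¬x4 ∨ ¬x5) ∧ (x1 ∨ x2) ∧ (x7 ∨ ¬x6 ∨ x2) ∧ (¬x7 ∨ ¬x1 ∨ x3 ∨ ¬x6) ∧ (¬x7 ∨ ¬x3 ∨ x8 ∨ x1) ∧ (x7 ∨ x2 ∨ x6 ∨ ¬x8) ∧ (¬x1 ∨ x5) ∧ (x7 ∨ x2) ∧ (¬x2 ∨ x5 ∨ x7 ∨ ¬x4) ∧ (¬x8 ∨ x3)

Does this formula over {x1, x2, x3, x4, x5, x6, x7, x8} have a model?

Try x6 = True.
Try x1 = True.
From the singleton clause (x5), x5 = True.
Try x2 = True.
From the singleton clause (¬x7), x7 = False.
Try x8 = False.
No clause remains; x3, x4 are free.
A satisfying assignment: x1 ↦ True, x2 ↦ True, x3 ↦ True, x4 ↦ True, x5 ↦ True, x6 ↦ True, x7 ↦ False, x8 ↦ False.

Yes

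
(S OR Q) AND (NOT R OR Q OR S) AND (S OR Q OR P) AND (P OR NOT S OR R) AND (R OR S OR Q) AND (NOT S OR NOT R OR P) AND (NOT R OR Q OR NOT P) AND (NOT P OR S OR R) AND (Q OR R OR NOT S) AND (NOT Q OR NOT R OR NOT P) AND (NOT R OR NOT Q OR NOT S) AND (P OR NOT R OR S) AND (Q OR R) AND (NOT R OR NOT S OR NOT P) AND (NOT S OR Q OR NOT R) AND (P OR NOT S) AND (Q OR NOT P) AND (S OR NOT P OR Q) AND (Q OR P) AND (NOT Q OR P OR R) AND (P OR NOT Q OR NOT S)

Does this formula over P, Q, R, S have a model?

Try S = true.
From the singleton clause (P), P = true.
From the singleton clause (NOT R), R = false.
From the singleton clause (Q), Q = true.
All clauses are satisfied.
A satisfying assignment: P ↦ true; Q ↦ true; R ↦ false; S ↦ true.

Satisfiable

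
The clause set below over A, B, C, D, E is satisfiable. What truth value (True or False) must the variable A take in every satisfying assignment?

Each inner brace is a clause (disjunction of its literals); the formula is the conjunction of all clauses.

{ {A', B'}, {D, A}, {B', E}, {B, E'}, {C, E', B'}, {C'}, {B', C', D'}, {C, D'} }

True

Suppose A = 0.
(D) alone gives D = 1.
(C') alone gives C = 0.
Now (C) is unsatisfied and unit — conflict.
So every satisfying assignment has A = True.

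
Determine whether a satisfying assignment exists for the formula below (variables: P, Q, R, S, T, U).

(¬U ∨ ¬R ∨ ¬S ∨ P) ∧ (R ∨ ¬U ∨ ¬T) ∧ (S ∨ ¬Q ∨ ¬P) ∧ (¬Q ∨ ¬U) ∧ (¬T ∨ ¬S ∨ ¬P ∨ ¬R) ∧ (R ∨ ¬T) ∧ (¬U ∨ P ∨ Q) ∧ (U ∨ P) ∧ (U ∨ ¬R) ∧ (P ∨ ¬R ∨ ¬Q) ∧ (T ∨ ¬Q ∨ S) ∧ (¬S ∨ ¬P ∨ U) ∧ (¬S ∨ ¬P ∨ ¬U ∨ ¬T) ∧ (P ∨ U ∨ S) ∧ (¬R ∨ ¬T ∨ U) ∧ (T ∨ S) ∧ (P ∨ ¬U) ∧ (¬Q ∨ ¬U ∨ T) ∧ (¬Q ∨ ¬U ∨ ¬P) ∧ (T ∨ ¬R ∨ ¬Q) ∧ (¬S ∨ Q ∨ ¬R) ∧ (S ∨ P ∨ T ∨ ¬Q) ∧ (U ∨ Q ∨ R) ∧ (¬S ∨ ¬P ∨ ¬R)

Satisfiable

Try Q = False.
Try R = True.
The clause (U) is unit, so U = True.
The clause (P) is unit, so P = True.
The clause (¬S) is unit, so S = False.
The clause (T) is unit, so T = True.
This assignment satisfies each clause.
A satisfying assignment: P ↦ True; Q ↦ False; R ↦ True; S ↦ False; T ↦ True; U ↦ True.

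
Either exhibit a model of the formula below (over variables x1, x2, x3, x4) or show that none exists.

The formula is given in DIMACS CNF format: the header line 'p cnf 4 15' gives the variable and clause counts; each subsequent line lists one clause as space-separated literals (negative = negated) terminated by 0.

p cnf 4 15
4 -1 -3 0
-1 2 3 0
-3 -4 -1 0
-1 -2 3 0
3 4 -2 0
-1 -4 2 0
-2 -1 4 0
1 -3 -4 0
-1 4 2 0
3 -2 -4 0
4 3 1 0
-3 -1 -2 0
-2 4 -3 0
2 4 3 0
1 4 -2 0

Branch on x4: set x4 = False.
Branch on x1: set x1 = False.
From the singleton clause (x3), x3 = True.
From the singleton clause (¬x2), x2 = False.
This assignment satisfies each clause.

x1: False; x2: False; x3: True; x4: False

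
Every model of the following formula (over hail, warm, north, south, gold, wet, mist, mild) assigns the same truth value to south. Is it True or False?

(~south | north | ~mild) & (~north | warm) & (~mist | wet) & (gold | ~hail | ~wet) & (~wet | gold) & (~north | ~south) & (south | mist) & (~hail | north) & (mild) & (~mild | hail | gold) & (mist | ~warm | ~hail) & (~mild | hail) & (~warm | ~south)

False

Suppose south = 1.
Unit clause (~north) forces north = 0.
Unit clause (~mild) forces mild = 0.
But (mild) is also a unit clause — contradiction.
So every satisfying assignment has south = False.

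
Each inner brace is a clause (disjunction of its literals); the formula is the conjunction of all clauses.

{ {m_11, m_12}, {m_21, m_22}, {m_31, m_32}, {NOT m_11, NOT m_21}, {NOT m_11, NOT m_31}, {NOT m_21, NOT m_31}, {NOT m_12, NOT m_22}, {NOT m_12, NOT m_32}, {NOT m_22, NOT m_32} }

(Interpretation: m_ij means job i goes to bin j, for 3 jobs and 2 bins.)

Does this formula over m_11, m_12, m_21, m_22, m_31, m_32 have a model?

No

Case m_11 = true:
The clause (NOT m_21) is unit, so m_21 = false.
The clause (m_22) is unit, so m_22 = true.
The clause (NOT m_31) is unit, so m_31 = false.
The clause (m_32) is unit, so m_32 = true.
But (NOT m_32) is also a unit clause — contradiction.
That branch fails; take m_11 = false instead.
The clause (m_12) is unit, so m_12 = true.
The clause (NOT m_22) is unit, so m_22 = false.
The clause (m_21) is unit, so m_21 = true.
The clause (NOT m_31) is unit, so m_31 = false.
The clause (m_32) is unit, so m_32 = true.
But (NOT m_32) is also a unit clause — contradiction.
Either choice for m_11 ends in contradiction.
No assignment satisfies every clause.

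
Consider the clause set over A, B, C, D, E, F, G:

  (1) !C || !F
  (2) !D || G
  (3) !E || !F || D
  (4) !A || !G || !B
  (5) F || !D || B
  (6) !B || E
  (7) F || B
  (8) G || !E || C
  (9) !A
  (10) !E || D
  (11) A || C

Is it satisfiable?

Yes

The clause (!A) is unit, so A = false.
The clause (C) is unit, so C = true.
The clause (!F) is unit, so F = false.
The clause (B) is unit, so B = true.
The clause (E) is unit, so E = true.
The clause (D) is unit, so D = true.
The clause (G) is unit, so G = true.
All clauses are satisfied.
A satisfying assignment: A ↦ false,  B ↦ true,  C ↦ true,  D ↦ true,  E ↦ true,  F ↦ false,  G ↦ true.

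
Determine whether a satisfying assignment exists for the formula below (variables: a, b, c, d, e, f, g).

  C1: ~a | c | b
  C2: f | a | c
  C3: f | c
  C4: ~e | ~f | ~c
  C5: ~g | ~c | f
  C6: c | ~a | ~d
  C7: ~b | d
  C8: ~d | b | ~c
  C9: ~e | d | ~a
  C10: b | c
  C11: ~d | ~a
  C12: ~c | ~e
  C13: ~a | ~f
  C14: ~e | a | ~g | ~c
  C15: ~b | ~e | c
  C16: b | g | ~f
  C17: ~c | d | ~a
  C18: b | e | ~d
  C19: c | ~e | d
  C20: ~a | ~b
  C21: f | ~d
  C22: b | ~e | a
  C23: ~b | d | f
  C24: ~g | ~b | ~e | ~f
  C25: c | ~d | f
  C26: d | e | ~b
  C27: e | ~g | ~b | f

Suppose f = 1.
From the singleton clause (~a), a = 0.
Suppose e = 0.
Suppose b = 1.
From the singleton clause (d), d = 1.
No clause remains; c, g are free.
A satisfying assignment: a ↦ 0; b ↦ 1; c ↦ 1; d ↦ 1; e ↦ 0; f ↦ 1; g ↦ 0.

Satisfiable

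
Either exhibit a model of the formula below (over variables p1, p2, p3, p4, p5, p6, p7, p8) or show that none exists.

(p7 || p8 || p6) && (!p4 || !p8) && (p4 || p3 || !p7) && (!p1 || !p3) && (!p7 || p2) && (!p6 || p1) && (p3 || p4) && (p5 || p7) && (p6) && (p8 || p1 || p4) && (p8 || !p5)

p1: true; p2: true; p3: false; p4: true; p5: false; p6: true; p7: true; p8: false

Unit clause (p6) forces p6 = true.
Unit clause (p1) forces p1 = true.
Unit clause (!p3) forces p3 = false.
Unit clause (p4) forces p4 = true.
Unit clause (!p8) forces p8 = false.
Unit clause (!p5) forces p5 = false.
Unit clause (p7) forces p7 = true.
Unit clause (p2) forces p2 = true.
This assignment satisfies each clause.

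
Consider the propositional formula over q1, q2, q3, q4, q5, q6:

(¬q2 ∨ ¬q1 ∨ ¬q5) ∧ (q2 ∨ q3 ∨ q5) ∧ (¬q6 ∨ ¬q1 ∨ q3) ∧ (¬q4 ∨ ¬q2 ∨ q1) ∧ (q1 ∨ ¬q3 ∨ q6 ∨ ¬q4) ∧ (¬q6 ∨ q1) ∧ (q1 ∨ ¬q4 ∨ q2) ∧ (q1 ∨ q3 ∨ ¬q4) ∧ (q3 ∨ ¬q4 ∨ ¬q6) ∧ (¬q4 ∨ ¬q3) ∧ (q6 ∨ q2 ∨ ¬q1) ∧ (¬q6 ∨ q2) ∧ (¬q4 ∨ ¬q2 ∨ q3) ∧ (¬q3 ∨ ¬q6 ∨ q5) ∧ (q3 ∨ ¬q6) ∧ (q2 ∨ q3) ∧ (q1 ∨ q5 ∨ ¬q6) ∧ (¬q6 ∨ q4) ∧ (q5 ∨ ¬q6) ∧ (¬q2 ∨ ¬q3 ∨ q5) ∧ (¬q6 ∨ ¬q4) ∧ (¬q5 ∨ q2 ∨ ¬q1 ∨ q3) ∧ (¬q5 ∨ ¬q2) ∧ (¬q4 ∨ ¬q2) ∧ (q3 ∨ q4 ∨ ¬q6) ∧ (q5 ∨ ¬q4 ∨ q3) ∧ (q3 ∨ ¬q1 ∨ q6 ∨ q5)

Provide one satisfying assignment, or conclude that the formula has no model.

q1=False, q2=True, q3=False, q4=False, q5=False, q6=False

Suppose q6 = False.
Suppose q4 = False.
Suppose q2 = True.
Unit clause (¬q5) forces q5 = False.
Unit clause (¬q3) forces q3 = False.
Unit clause (¬q1) forces q1 = False.
This assignment satisfies each clause.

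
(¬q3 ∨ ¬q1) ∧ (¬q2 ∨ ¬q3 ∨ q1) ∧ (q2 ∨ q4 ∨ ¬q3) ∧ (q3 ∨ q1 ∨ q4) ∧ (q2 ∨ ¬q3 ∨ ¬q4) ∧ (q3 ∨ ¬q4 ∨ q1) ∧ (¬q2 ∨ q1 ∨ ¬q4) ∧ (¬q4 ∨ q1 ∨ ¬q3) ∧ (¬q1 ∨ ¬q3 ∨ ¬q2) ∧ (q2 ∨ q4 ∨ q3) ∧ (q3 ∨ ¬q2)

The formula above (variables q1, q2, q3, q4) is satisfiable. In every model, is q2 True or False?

False

Suppose q2 = True.
(q3) alone gives q3 = True.
(¬q1) alone gives q1 = False.
But (q1) is also a unit clause — contradiction.
So every satisfying assignment has q2 = False.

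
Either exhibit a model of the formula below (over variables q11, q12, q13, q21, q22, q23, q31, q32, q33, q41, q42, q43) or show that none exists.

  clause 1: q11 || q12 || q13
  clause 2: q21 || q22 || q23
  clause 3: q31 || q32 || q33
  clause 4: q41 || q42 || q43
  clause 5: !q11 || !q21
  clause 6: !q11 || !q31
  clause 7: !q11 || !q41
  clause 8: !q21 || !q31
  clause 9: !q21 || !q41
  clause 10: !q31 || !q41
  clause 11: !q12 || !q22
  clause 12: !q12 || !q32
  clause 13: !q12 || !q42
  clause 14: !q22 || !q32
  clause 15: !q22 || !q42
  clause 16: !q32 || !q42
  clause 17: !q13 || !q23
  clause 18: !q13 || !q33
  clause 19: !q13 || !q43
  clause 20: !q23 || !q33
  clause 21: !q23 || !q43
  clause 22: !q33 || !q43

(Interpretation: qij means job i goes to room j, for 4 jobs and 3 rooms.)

Suppose q11 = false.
Suppose q12 = true.
From the singleton clause (!q22), q22 = false.
From the singleton clause (!q32), q32 = false.
From the singleton clause (!q42), q42 = false.
Suppose q21 = true.
From the singleton clause (!q31), q31 = false.
From the singleton clause (q33), q33 = true.
From the singleton clause (!q41), q41 = false.
From the singleton clause (q43), q43 = true.
Now (!q43) is unsatisfied and unit — conflict.
So q21 must be the other value — set q21 = false.
From the singleton clause (q23), q23 = true.
From the singleton clause (!q13), q13 = false.
From the singleton clause (!q33), q33 = false.
From the singleton clause (q31), q31 = true.
From the singleton clause (!q41), q41 = false.
From the singleton clause (q43), q43 = true.
Now (!q43) is unsatisfied and unit — conflict.
Either choice for q21 ends in contradiction.
So q12 must be the other value — set q12 = false.
From the singleton clause (q13), q13 = true.
From the singleton clause (!q23), q23 = false.
From the singleton clause (!q33), q33 = false.
From the singleton clause (!q43), q43 = false.
Suppose q21 = true.
From the singleton clause (!q31), q31 = false.
From the singleton clause (q32), q32 = true.
From the singleton clause (!q41), q41 = false.
From the singleton clause (q42), q42 = true.
Now (!q42) is unsatisfied and unit — conflict.
So q21 must be the other value — set q21 = false.
From the singleton clause (q22), q22 = true.
From the singleton clause (!q32), q32 = false.
From the singleton clause (q31), q31 = true.
From the singleton clause (!q41), q41 = false.
From the singleton clause (q42), q42 = true.
Now (!q42) is unsatisfied and unit — conflict.
Either choice for q21 ends in contradiction.
Either choice for q12 ends in contradiction.
So q11 must be the other value — set q11 = true.
From the singleton clause (!q21), q21 = false.
From the singleton clause (!q31), q31 = false.
From the singleton clause (!q41), q41 = false.
Suppose q22 = true.
From the singleton clause (!q12), q12 = false.
From the singleton clause (!q32), q32 = false.
From the singleton clause (q33), q33 = true.
From the singleton clause (!q42), q42 = false.
From the singleton clause (q43), q43 = true.
Now (!q43) is unsatisfied and unit — conflict.
So q22 must be the other value — set q22 = false.
From the singleton clause (q23), q23 = true.
From the singleton clause (!q13), q13 = false.
From the singleton clause (!q33), q33 = false.
From the singleton clause (q32), q32 = true.
From the singleton clause (!q12), q12 = false.
From the singleton clause (!q42), q42 = false.
From the singleton clause (q43), q43 = true.
Now (!q43) is unsatisfied and unit — conflict.
Either choice for q22 ends in contradiction.
Either choice for q11 ends in contradiction.

UNSATISFIABLE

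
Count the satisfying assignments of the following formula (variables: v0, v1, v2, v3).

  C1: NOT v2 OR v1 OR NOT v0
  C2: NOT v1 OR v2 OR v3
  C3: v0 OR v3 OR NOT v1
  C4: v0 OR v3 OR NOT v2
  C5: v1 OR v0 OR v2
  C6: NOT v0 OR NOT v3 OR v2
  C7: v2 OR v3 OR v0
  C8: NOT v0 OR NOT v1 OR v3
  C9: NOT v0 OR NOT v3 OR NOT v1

4

There are 2^4 = 16 truth assignments over (v0, v1, v2, v3).
Check each against the 9 clauses (columns in the order v0, v1, v2, v3):
  F F F F  ✗ fails (v1 OR v0 OR v2)
  F F F T  ✗ fails (v1 OR v0 OR v2)
  F F T F  ✗ fails (v0 OR v3 OR NOT v2)
  F F T T  ✓ satisfies all
  F T F F  ✗ fails (NOT v1 OR v2 OR v3)
  F T F T  ✓ satisfies all
  F T T F  ✗ fails (v0 OR v3 OR NOT v1)
  F T T T  ✓ satisfies all
  T F F F  ✓ satisfies all
  T F F T  ✗ fails (NOT v0 OR NOT v3 OR v2)
  T F T F  ✗ fails (NOT v2 OR v1 OR NOT v0)
  T F T T  ✗ fails (NOT v2 OR v1 OR NOT v0)
  T T F F  ✗ fails (NOT v1 OR v2 OR v3)
  T T F T  ✗ fails (NOT v0 OR NOT v3 OR v2)
  T T T F  ✗ fails (NOT v0 OR NOT v1 OR v3)
  T T T T  ✗ fails (NOT v0 OR NOT v3 OR NOT v1)
4 of the 16 rows are models.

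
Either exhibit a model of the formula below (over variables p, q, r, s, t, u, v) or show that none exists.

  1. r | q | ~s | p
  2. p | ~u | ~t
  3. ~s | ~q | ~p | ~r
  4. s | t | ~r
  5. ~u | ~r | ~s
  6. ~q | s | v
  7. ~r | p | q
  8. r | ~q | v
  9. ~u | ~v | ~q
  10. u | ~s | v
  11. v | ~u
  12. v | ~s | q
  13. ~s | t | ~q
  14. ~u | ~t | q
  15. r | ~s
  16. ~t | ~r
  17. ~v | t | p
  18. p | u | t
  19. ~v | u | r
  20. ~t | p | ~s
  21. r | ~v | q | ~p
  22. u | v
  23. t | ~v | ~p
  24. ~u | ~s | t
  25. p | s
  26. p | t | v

Branch on v: set v = 1.
Branch on u: set u = 0.
(r) alone gives r = 1.
(~t) alone gives t = 0.
(s) alone gives s = 1.
(~q) alone gives q = 0.
(p) alone gives p = 1.
That conflicts with the unit clause (~p).
That branch fails; take u = 1 instead.
(~q) alone gives q = 0.
(~t) alone gives t = 0.
(p) alone gives p = 1.
That conflicts with the unit clause (~p).
Either choice for u ends in contradiction.
That branch fails; take v = 0 instead.
(~u) alone gives u = 0.
That conflicts with the unit clause (u).
Either choice for v ends in contradiction.

UNSATISFIABLE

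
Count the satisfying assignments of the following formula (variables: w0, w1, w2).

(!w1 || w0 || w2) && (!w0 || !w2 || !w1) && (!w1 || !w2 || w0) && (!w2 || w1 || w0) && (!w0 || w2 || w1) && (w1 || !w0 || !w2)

2

There are 2^3 = 8 truth assignments over (w0, w1, w2).
Check each against the 6 clauses (columns in the order w0, w1, w2):
  F F F  ✓ satisfies all
  F F T  ✗ fails (!w2 || w1 || w0)
  F T F  ✗ fails (!w1 || w0 || w2)
  F T T  ✗ fails (!w1 || !w2 || w0)
  T F F  ✗ fails (!w0 || w2 || w1)
  T F T  ✗ fails (w1 || !w0 || !w2)
  T T F  ✓ satisfies all
  T T T  ✗ fails (!w0 || !w2 || !w1)
2 of the 8 rows are models.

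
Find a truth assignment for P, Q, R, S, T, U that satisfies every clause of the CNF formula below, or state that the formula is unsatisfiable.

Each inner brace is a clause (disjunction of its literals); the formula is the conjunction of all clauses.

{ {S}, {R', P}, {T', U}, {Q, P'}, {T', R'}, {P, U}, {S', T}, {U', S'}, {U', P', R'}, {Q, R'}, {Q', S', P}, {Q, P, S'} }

The clause (S) is unit, so S = 1.
The clause (T) is unit, so T = 1.
The clause (U) is unit, so U = 1.
But (U') is also a unit clause — contradiction.

UNSATISFIABLE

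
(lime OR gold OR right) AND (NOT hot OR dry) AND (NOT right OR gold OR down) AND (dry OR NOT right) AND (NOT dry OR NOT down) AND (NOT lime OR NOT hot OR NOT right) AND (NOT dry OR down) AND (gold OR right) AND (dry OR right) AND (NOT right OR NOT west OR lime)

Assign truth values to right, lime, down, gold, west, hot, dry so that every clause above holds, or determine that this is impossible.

Try hot = false.
Try dry = true.
The clause (NOT down) is unit, so down = false.
That conflicts with the unit clause (down).
So dry must be the other value — set dry = false.
The clause (NOT right) is unit, so right = false.
That conflicts with the unit clause (right).
Neither dry = true nor dry = false works.
So hot must be the other value — set hot = true.
The clause (dry) is unit, so dry = true.
The clause (NOT down) is unit, so down = false.
That conflicts with the unit clause (down).
Neither hot = true nor hot = false works.

UNSATISFIABLE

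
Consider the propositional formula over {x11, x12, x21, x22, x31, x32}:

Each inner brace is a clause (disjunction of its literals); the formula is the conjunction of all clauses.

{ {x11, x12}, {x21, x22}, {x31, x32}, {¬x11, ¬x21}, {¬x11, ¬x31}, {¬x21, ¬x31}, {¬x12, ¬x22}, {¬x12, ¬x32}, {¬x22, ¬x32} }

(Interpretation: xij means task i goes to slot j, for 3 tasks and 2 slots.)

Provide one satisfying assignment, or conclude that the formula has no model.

Case x11 = True:
The clause (¬x21) is unit, so x21 = False.
The clause (x22) is unit, so x22 = True.
The clause (¬x31) is unit, so x31 = False.
The clause (x32) is unit, so x32 = True.
But (¬x32) is also a unit clause — contradiction.
Undo x11 and try x11 = False.
The clause (x12) is unit, so x12 = True.
The clause (¬x22) is unit, so x22 = False.
The clause (x21) is unit, so x21 = True.
The clause (¬x31) is unit, so x31 = False.
The clause (x32) is unit, so x32 = True.
But (¬x32) is also a unit clause — contradiction.
Neither x11 = True nor x11 = False works.

UNSATISFIABLE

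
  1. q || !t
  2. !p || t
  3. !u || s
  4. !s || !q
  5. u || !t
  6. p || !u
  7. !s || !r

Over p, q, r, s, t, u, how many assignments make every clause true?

There are 2^6 = 64 truth assignments over (p, q, r, s, t, u).
Split on u. With u = true, the clauses containing u are satisfied and !u drops from the rest; 0 of the 2^5 = 32 assignments to the other variables satisfy what remains.
With u = false, by the same count on the reduced clause set, 5 assignments work.
(One model: p=F, q=F, r=F, s=F, t=F, u=F.)
Total: 0 + 5 = 5.

5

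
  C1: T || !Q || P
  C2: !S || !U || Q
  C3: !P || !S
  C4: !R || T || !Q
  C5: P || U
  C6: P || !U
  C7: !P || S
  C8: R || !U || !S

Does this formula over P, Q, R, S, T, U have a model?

No

Case P = false:
From the singleton clause (U), U = true.
But (!U) is also a unit clause — contradiction.
Backtrack on P: now try P = true.
From the singleton clause (!S), S = false.
But (S) is also a unit clause — contradiction.
Neither P = true nor P = false works.
No assignment satisfies every clause.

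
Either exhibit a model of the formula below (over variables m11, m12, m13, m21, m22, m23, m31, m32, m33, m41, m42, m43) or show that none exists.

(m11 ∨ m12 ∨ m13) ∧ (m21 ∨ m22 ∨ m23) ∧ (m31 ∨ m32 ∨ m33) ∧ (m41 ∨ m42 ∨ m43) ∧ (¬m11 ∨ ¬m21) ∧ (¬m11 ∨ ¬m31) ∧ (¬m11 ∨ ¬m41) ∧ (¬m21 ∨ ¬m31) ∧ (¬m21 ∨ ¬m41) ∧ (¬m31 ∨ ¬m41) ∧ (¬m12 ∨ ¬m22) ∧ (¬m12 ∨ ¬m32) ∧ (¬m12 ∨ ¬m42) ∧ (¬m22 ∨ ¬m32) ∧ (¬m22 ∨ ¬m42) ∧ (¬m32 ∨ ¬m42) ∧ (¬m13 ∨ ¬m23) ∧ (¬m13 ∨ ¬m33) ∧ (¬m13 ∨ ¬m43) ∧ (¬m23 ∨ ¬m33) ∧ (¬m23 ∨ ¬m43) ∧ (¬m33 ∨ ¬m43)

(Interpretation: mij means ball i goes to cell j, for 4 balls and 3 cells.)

UNSATISFIABLE

Try m11 = False.
Try m12 = True.
The clause (¬m22) is unit, so m22 = False.
The clause (¬m32) is unit, so m32 = False.
The clause (¬m42) is unit, so m42 = False.
Try m21 = True.
The clause (¬m31) is unit, so m31 = False.
The clause (m33) is unit, so m33 = True.
The clause (¬m41) is unit, so m41 = False.
The clause (m43) is unit, so m43 = True.
But (¬m43) is also a unit clause — contradiction.
That branch fails; take m21 = False instead.
The clause (m23) is unit, so m23 = True.
The clause (¬m13) is unit, so m13 = False.
The clause (¬m33) is unit, so m33 = False.
The clause (m31) is unit, so m31 = True.
The clause (¬m41) is unit, so m41 = False.
The clause (m43) is unit, so m43 = True.
But (¬m43) is also a unit clause — contradiction.
Either choice for m21 ends in contradiction.
That branch fails; take m12 = False instead.
The clause (m13) is unit, so m13 = True.
The clause (¬m23) is unit, so m23 = False.
The clause (¬m33) is unit, so m33 = False.
The clause (¬m43) is unit, so m43 = False.
Try m21 = True.
The clause (¬m31) is unit, so m31 = False.
The clause (m32) is unit, so m32 = True.
The clause (¬m41) is unit, so m41 = False.
The clause (m42) is unit, so m42 = True.
But (¬m42) is also a unit clause — contradiction.
That branch fails; take m21 = False instead.
The clause (m22) is unit, so m22 = True.
The clause (¬m32) is unit, so m32 = False.
The clause (m31) is unit, so m31 = True.
The clause (¬m41) is unit, so m41 = False.
The clause (m42) is unit, so m42 = True.
But (¬m42) is also a unit clause — contradiction.
Either choice for m21 ends in contradiction.
Either choice for m12 ends in contradiction.
That branch fails; take m11 = True instead.
The clause (¬m21) is unit, so m21 = False.
The clause (¬m31) is unit, so m31 = False.
The clause (¬m41) is unit, so m41 = False.
Try m22 = True.
The clause (¬m12) is unit, so m12 = False.
The clause (¬m32) is unit, so m32 = False.
The clause (m33) is unit, so m33 = True.
The clause (¬m42) is unit, so m42 = False.
The clause (m43) is unit, so m43 = True.
But (¬m43) is also a unit clause — contradiction.
That branch fails; take m22 = False instead.
The clause (m23) is unit, so m23 = True.
The clause (¬m13) is unit, so m13 = False.
The clause (¬m33) is unit, so m33 = False.
The clause (m32) is unit, so m32 = True.
The clause (¬m12) is unit, so m12 = False.
The clause (¬m42) is unit, so m42 = False.
The clause (m43) is unit, so m43 = True.
But (¬m43) is also a unit clause — contradiction.
Either choice for m22 ends in contradiction.
Either choice for m11 ends in contradiction.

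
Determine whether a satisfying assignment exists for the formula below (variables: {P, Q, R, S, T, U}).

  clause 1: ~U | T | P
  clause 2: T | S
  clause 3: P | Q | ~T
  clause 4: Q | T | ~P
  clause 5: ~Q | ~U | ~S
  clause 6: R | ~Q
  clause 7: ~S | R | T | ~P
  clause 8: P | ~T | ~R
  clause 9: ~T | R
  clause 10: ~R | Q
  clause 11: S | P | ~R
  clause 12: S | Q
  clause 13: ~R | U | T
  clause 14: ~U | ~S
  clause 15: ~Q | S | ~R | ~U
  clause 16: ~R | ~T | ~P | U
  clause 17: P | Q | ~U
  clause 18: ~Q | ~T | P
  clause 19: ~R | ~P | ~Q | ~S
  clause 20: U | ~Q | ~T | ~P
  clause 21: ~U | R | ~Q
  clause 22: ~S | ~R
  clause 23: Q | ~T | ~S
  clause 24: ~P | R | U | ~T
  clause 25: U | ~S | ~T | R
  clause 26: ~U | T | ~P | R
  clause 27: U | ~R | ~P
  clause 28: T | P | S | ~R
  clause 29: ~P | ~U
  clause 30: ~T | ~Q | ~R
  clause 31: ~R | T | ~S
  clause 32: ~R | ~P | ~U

Satisfiable

Try T = 0.
Unit clause (S) forces S = 1.
Unit clause (~U) forces U = 0.
Unit clause (~R) forces R = 0.
Unit clause (~Q) forces Q = 0.
Unit clause (~P) forces P = 0.
This assignment satisfies each clause.
A satisfying assignment: P ↦ 0; Q ↦ 0; R ↦ 0; S ↦ 1; T ↦ 0; U ↦ 0.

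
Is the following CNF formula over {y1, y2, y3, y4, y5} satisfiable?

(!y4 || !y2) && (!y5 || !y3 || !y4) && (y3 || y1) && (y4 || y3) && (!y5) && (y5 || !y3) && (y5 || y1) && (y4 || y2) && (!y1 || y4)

Yes

Unit clause (!y5) forces y5 = false.
Unit clause (!y3) forces y3 = false.
Unit clause (y1) forces y1 = true.
Unit clause (y4) forces y4 = true.
Unit clause (!y2) forces y2 = false.
All clauses are satisfied.
A satisfying assignment: y1=true,  y2=false,  y3=false,  y4=true,  y5=false.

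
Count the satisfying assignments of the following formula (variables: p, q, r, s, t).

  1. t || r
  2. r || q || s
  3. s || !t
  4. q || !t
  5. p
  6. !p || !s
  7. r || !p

There are 2^5 = 32 truth assignments over (p, q, r, s, t).
Split on s. With s = true, the clauses containing s are satisfied and !s drops from the rest; 0 of the 2^4 = 16 assignments to the other variables satisfy what remains.
With s = false, by the same count on the reduced clause set, 2 assignments work.
(One model: p=T, q=F, r=T, s=F, t=F.)
Total: 0 + 2 = 2.

2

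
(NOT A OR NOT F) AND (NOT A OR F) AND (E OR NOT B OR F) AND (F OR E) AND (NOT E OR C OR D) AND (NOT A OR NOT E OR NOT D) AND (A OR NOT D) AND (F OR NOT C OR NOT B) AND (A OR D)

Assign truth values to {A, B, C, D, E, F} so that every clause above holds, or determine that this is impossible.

UNSATISFIABLE

Suppose A = false.
The clause (NOT D) is unit, so D = false.
Now (D) is unsatisfied and unit — conflict.
Undo A and try A = true.
The clause (NOT F) is unit, so F = false.
Now (F) is unsatisfied and unit — conflict.
Either choice for A ends in contradiction.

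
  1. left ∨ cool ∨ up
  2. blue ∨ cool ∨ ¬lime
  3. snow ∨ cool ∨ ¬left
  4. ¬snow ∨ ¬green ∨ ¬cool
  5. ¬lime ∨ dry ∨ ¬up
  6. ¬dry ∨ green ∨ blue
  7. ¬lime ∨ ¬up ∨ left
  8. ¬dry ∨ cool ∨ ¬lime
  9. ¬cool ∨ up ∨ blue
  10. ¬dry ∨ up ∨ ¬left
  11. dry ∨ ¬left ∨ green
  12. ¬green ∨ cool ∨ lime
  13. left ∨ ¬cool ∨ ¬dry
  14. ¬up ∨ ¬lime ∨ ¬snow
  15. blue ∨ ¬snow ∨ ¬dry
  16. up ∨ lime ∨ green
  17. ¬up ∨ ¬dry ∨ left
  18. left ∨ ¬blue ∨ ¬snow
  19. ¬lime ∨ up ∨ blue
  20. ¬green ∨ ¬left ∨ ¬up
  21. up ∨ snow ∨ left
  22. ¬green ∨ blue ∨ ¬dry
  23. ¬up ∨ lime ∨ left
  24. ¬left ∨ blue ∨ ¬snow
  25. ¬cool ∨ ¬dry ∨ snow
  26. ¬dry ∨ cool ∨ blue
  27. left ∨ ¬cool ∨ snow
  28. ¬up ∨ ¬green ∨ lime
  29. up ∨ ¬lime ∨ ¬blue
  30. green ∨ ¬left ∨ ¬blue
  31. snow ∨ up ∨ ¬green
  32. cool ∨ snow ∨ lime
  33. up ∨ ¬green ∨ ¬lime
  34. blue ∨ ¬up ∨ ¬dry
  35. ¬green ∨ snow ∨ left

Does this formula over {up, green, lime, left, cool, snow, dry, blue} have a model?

Unsatisfiable

Suppose left = True.
Suppose snow = True.
Unit clause (blue) forces blue = True.
Unit clause (green) forces green = True.
Unit clause (¬cool) forces cool = False.
Unit clause (lime) forces lime = True.
Unit clause (¬dry) forces dry = False.
Unit clause (¬up) forces up = False.
But (up) is also a unit clause — contradiction.
Backtrack on snow: now try snow = False.
Unit clause (cool) forces cool = True.
Unit clause (¬dry) forces dry = False.
Unit clause (green) forces green = True.
Unit clause (¬up) forces up = False.
But (up) is also a unit clause — contradiction.
Either choice for snow ends in contradiction.
Backtrack on left: now try left = False.
Suppose cool = True.
Unit clause (¬dry) forces dry = False.
Unit clause (snow) forces snow = True.
Unit clause (¬green) forces green = False.
Unit clause (¬blue) forces blue = False.
Unit clause (up) forces up = True.
Unit clause (¬lime) forces lime = False.
But (lime) is also a unit clause — contradiction.
Backtrack on cool: now try cool = False.
Unit clause (up) forces up = True.
Unit clause (¬lime) forces lime = False.
But (lime) is also a unit clause — contradiction.
Either choice for cool ends in contradiction.
Either choice for left ends in contradiction.
No assignment satisfies every clause.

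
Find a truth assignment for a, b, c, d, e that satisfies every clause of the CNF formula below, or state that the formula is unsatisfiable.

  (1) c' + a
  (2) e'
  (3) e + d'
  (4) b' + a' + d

a=0, b=1, c=0, d=0, e=0

(e') alone gives e = 0.
(d') alone gives d = 0.
Try c = 0.
Try b = 1.
(a') alone gives a = 0.
This assignment satisfies each clause.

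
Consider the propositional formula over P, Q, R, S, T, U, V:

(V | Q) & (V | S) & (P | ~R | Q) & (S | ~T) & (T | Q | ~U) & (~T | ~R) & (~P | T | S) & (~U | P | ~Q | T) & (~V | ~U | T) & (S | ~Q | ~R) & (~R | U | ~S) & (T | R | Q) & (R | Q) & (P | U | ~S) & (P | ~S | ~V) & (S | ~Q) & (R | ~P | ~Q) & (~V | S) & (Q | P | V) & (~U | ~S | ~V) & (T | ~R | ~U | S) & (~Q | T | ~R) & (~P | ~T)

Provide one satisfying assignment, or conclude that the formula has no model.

Suppose V = 0.
Unit clause (Q) forces Q = 1.
Unit clause (S) forces S = 1.
Suppose T = 1.
Unit clause (~R) forces R = 0.
Unit clause (~P) forces P = 0.
Unit clause (U) forces U = 1.
This assignment satisfies each clause.

P: 0,  Q: 1,  R: 0,  S: 1,  T: 1,  U: 1,  V: 0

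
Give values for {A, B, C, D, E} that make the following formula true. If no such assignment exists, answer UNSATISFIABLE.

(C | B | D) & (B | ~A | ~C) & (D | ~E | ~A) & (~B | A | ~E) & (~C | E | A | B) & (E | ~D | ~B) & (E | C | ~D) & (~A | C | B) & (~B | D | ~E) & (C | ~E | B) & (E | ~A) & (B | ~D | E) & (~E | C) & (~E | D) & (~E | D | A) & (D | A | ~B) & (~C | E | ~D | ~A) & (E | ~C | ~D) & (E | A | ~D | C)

Branch on E: set E = 1.
(C) alone gives C = 1.
(D) alone gives D = 1.
Branch on B: set B = 0.
(~A) alone gives A = 0.
Every clause now holds.

A: 0,  B: 0,  C: 1,  D: 1,  E: 1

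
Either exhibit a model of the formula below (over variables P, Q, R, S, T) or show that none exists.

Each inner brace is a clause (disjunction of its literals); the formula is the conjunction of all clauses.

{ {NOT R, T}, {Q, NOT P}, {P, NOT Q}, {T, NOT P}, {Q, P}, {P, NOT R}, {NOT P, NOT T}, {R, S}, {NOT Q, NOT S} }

UNSATISFIABLE

Case R = false:
(S) alone gives S = true.
(NOT Q) alone gives Q = false.
(NOT P) alone gives P = false.
Now (P) is unsatisfied and unit — conflict.
That branch fails; take R = true instead.
(T) alone gives T = true.
(P) alone gives P = true.
Now (NOT P) is unsatisfied and unit — conflict.
Neither R = true nor R = false works.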